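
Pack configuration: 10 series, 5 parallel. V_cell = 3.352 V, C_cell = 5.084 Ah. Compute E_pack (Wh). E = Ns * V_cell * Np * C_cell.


V_pack = 10 * 3.352 = 33.52 V
C_pack = 5 * 5.084 = 25.42 Ah
E = V_pack * C_pack = 33.52 * 25.42 = 852.1 Wh

852.1 Wh


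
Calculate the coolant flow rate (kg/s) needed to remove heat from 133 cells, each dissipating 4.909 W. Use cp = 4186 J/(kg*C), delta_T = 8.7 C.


Q_total = 133 * 4.909 = 652.9 W
m_dot = Q_total / (cp * dT) = 652.9 / (4186 * 8.7) = 0.01793 kg/s

0.01793 kg/s


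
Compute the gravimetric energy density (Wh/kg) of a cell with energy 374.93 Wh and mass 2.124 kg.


ED = E / m = 374.93 / 2.124 = 176.5 Wh/kg

176.5 Wh/kg


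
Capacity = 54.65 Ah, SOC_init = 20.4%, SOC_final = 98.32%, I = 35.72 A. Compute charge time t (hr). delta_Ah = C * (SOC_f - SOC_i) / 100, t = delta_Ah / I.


delta_Ah = 54.65 * (98.32 - 20.4) / 100 = 42.583 Ah
t = delta_Ah / I = 42.583 / 35.72 = 1.192 hr

1.192 hr


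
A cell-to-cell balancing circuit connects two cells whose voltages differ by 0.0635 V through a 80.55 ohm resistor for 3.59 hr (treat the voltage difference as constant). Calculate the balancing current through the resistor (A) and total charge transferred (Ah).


First, Ohm's law: I_bal = 0.0635 V / 80.55 ohm = 7.8833e-04 A
Then Q = I * t = 7.8833e-04 A * 3.59 hr = 0.002830 Ah

I=7.8833e-04 A, Q=0.002830 Ah


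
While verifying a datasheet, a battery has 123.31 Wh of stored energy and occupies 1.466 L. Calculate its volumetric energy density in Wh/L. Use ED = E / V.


Volumetric ED = 123.31 Wh / 1.466 L = 84.11 Wh/L

84.11 Wh/L


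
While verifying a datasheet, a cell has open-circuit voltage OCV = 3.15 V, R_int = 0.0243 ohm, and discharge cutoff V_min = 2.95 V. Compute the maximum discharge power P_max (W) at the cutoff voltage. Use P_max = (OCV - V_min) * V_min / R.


P_max = (OCV - V_min) * V_min / R = (3.15 - 2.95) * 2.95 / 0.0243 = 0.2 * 2.95 / 0.0243 = 24.28 W

24.28 W


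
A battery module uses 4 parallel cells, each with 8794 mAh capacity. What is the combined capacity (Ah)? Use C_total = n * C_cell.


Convert: C_cell = 8794 mAh = 8.794 Ah
C_total = 4 * 8.794 = 35.176 Ah

35.176 Ah


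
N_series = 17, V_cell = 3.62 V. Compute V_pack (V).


With 17 cells in series at 3.62 V each, V_pack = 61.54 V

61.54 V


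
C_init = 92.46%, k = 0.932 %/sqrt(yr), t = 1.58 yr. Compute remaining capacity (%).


sqrt(t) = sqrt(1.58) = 1.257
C_final = 92.46 - 0.932 * 1.257 = 91.29%

91.29%


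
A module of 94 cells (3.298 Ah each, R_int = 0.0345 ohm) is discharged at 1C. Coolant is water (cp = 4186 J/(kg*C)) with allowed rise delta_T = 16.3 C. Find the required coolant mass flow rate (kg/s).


Step 1: I = 1 * 3.298 = 3.298 A
Step 2: Q_cell = I^2 * R = 3.298^2 * 0.0345 = 0.37525 W
Step 3: Q_total = 94 * 0.37525 = 35.274 W
Step 4: m_dot = Q_total / (cp * dT) = 35.274 / (4186 * 16.3) = 5.170e-04 kg/s

5.170e-04 kg/s


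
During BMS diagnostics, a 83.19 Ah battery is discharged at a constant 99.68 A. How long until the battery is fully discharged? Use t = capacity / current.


t = capacity / current = 83.19 / 99.68 = 0.8346 hr

0.8346 hr


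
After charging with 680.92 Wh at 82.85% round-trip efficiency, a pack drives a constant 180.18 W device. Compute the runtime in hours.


Step 1: E_discharge = eta/100 * E_charge = 82.85/100 * 680.92 = 564.14 Wh
Step 2: t = E_discharge / P = 564.14 / 180.18 = 3.131 hr

3.131 hr


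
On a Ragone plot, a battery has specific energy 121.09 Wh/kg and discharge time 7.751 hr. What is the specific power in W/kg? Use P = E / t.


P_specific = E / t = 121.09 / 7.751 = 15.62 W/kg

15.62 W/kg


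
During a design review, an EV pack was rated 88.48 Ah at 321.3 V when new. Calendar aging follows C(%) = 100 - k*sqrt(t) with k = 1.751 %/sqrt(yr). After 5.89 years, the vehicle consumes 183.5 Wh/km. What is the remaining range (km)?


Step 1: capacity retention = 100 - 1.751 * sqrt(5.89) = 100 - 1.751 * 2.4269 = 95.75%
Step 2: C_now = 88.48 * 95.75/100 = 84.72 Ah
Step 3: E_pack = V * C_now = 321.3 * 84.72 = 27221 Wh
Step 4: range = E_pack / consumption = 27221 / 183.5 = 148.3 km

148.3 km


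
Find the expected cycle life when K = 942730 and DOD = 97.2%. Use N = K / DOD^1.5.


Step 1: DOD^1.5 = 97.2^1.5 = 958.3
Step 2: N = 942730 / 958.3 = 983.8 cycles

983.8 cycles


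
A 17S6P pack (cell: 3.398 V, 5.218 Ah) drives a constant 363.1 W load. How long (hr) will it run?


Step 1: E_pack = Ns * V_cell * Np * C_cell = 17 * 3.398 * 6 * 5.218 = 1808.5 Wh
Step 2: t = E_pack / P = 1808.5 / 363.1 = 4.981 hr

4.981 hr


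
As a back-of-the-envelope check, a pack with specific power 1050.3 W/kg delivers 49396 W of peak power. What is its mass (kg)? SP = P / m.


m = P / SP = 49396 / 1050.3 = 47.03 kg

47.03 kg


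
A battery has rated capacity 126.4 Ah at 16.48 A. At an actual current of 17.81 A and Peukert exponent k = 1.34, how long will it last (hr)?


t_rated = C / I_rated = 126.4 / 16.48 = 7.6699 hr
(I_rated/I)^k = (0.92532)^1.34 = 0.90122
t = t_rated * (I_rated/I)^k = 7.6699 * 0.90122 = 6.912 hr

6.912 hr


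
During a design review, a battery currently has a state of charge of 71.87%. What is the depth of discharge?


DOD = 100 - SOC = 100 - 71.87 = 28.13%

28.13%


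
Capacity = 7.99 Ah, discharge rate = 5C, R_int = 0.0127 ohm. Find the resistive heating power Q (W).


Step 1: I = C_rate * capacity = 5 * 7.99 = 39.95 A
Step 2: Q = I^2 * R = 39.95^2 * 0.0127 = 1596 * 0.0127 = 20.27 W

20.27 W


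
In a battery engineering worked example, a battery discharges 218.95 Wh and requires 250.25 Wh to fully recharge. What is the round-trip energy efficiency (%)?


eta_e = E_dis / E_chg * 100 = 218.95 / 250.25 * 100 = 87.49%

87.49%


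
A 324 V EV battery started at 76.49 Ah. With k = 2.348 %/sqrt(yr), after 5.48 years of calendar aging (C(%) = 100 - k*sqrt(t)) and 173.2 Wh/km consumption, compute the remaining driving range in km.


Step 1: capacity retention = 100 - 2.348 * sqrt(5.48) = 100 - 2.348 * 2.3409 = 94.504%
Step 2: C_now = 76.49 * 94.504/100 = 72.286 Ah
Step 3: E_pack = V * C_now = 324 * 72.286 = 23421 Wh
Step 4: range = E_pack / consumption = 23421 / 173.2 = 135.2 km

135.2 km


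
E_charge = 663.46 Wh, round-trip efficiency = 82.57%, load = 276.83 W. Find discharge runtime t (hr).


Step 1: E_discharge = eta/100 * E_charge = 82.57/100 * 663.46 = 547.82 Wh
Step 2: t = E_discharge / P = 547.82 / 276.83 = 1.979 hr

1.979 hr


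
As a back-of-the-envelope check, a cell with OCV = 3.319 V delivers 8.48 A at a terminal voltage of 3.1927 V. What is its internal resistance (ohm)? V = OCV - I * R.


R = (OCV - V) / I = (3.319 - 3.1927) / 8.48 = 0.01489 ohm

0.01489 ohm


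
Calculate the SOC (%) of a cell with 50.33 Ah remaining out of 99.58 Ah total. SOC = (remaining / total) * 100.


SOC = (remaining / total) * 100 = (50.33 / 99.58) * 100 = 50.54%

50.54%


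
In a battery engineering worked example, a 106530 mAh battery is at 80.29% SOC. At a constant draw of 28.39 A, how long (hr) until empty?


Convert: C_total = 106530 mAh = 106.53 Ah
Step 1: remaining = SOC/100 * C_total = 80.29/100 * 106.53 = 85.533 Ah
Step 2: t = remaining / I = 85.533 / 28.39 = 3.013 hr

3.013 hr


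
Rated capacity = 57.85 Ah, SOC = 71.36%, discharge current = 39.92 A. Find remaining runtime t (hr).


Step 1: remaining = SOC/100 * C_total = 71.36/100 * 57.85 = 41.282 Ah
Step 2: t = remaining / I = 41.282 / 39.92 = 1.034 hr

1.034 hr


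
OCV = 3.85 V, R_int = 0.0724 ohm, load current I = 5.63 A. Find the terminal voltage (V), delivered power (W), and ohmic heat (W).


Step 1: V_terminal = OCV - I*R = 3.85 - 5.63 * 0.0724 = 3.4424 V
Step 2: P_out = V_terminal * I = 3.4424 * 5.63 = 19.38 W
Step 3: Q = I^2 * R = 5.63^2 * 0.0724 = 2.295 W

V=3.4424 V, P=19.38 W, Q=2.295 W


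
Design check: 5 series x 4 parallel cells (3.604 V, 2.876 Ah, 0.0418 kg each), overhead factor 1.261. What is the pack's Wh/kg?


Step 1: V_pack = 5 * 3.604 = 18.02 V
Step 2: C_pack = 4 * 2.876 = 11.504 Ah
Step 3: E_pack = V_pack * C_pack = 18.02 * 11.504 = 207.3 Wh
Step 4: m_pack = 5 * 4 * 0.0418 * 1.261 = 1.0542 kg
Step 5: ED = E_pack / m_pack = 207.3 / 1.0542 = 196.6 Wh/kg

196.6 Wh/kg


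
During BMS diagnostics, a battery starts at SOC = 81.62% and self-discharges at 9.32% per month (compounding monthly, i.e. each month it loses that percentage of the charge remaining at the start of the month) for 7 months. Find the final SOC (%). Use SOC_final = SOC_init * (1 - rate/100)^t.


Monthly retention factor = 1 - 9.32/100 = 0.9068
Over 7 months: factor^7 = 0.50417
SOC_final = 81.62 * 0.50417 = 41.15%

41.15%


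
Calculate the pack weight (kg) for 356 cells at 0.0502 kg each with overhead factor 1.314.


Cell mass sum = 356 * 0.0502 = 17.871 kg
With overhead 1.314: m_pack = 17.871 * 1.314 = 23.48 kg

23.48 kg


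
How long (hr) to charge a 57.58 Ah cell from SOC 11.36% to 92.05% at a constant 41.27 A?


Step 1: dSOC = 92.05% - 11.36% = 80.69%
Step 2: delta_Ah = 57.58 * 80.69 / 100 = 46.461 Ah
Step 3: t = 46.461 / 41.27 = 1.126 hr

1.126 hr


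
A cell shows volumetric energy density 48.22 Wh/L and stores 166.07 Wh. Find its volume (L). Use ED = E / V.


V = E / ED = 166.07 / 48.22 = 3.444 L

3.444 L


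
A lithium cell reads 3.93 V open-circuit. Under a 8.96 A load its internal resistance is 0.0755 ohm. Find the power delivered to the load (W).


Step 1: V_terminal = OCV - I*R = 3.93 - 8.96 * 0.0755 = 3.2535 V
Step 2: P_out = V_terminal * I = 3.2535 * 8.96 = 29.15 W

29.15 W


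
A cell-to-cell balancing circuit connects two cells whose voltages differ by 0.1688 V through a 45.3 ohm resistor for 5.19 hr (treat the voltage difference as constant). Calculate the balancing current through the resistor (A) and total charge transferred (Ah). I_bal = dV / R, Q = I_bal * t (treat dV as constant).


First, Ohm's law: I_bal = 0.1688 V / 45.3 ohm = 0.0037263 A
Then Q = I * t = 0.0037263 A * 5.19 hr = 0.01934 Ah

I=0.0037263 A, Q=0.01934 Ah


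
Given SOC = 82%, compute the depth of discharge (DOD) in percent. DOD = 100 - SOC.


Complement of SOC: DOD = 100% - 82% = 18%

18%


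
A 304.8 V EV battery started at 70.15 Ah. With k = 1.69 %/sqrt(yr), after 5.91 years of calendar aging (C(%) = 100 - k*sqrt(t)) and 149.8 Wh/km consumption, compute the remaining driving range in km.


Step 1: capacity retention = 100 - 1.69 * sqrt(5.91) = 100 - 1.69 * 2.431 = 95.892%
Step 2: C_now = 70.15 * 95.892/100 = 67.268 Ah
Step 3: E_pack = V * C_now = 304.8 * 67.268 = 20503 Wh
Step 4: range = E_pack / consumption = 20503 / 149.8 = 136.9 km

136.9 km


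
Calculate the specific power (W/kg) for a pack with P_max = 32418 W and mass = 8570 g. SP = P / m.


Convert: m = 8570 g = 8.57 kg
SP = P / m = 32418 / 8.57 = 3783 W/kg

3783 W/kg


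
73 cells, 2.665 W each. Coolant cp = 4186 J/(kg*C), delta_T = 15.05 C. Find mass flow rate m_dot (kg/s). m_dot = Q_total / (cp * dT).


Step 1: Total heat Q = 73 * 2.665 W = 194.55 W
Step 2: denom = cp * dT = 4186 * 15.05 = 62999
Step 3: m_dot = 194.55 / 62999 = 0.003088 kg/s

0.003088 kg/s


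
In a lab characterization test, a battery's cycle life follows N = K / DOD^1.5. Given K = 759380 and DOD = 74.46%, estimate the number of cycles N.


DOD^1.5 = 642.52
N = K / DOD^1.5 = 759380 / 642.52 = 1182

1182 cycles


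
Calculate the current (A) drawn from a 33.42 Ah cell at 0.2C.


I = C_rate * capacity = 0.2 * 33.42 = 6.684 A

6.684 A


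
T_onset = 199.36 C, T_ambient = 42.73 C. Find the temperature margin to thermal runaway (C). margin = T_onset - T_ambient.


margin = T_onset - T_ambient = 199.36 - 42.73 = 156.63 C

156.63 C


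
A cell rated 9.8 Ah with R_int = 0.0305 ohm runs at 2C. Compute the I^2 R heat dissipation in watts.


Step 1: I = C_rate * capacity = 2 * 9.8 = 19.6 A
Step 2: Q = I^2 * R = 19.6^2 * 0.0305 = 384.16 * 0.0305 = 11.72 W

11.72 W


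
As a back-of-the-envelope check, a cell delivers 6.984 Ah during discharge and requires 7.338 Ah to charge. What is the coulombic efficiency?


eta_c = Q_dis / Q_chg * 100 = 6.984 / 7.338 * 100 = 95.18%

95.18%


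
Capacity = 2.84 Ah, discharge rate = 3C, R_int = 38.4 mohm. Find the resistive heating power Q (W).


Convert: R = 38.4 mohm = 0.0384 ohm
Step 1: I = C_rate * capacity = 3 * 2.84 = 8.52 A
Step 2: Q = I^2 * R = 8.52^2 * 0.0384 = 72.59 * 0.0384 = 2.787 W

2.787 W


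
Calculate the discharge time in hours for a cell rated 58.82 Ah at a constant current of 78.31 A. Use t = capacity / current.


Runtime = 58.82 Ah / 78.31 A = 0.7511 hr

0.7511 hr


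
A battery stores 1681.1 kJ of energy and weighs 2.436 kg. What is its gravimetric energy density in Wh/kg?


Convert: E = 1681.1 kJ = 466.97 Wh
ED = E / m = 466.97 / 2.436 = 191.7 Wh/kg

191.7 Wh/kg


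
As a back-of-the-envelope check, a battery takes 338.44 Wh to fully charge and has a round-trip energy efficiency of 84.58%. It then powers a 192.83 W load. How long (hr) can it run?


Step 1: E_discharge = eta/100 * E_charge = 84.58/100 * 338.44 = 286.25 Wh
Step 2: t = E_discharge / P = 286.25 / 192.83 = 1.484 hr

1.484 hr


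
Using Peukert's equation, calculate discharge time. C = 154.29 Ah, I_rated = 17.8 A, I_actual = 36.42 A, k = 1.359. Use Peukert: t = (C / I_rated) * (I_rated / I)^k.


Step 1: t_rated = C / I_rated = 154.29 / 17.8 = 8.668 hr
Step 2: ratio = 17.8 / 36.42 = 0.48874
Step 3: ratio^k = 0.48874^1.359 = 0.37797
Step 4: t = t_rated * ratio^k = 8.668 * 0.37797 = 3.276 hr

3.276 hr


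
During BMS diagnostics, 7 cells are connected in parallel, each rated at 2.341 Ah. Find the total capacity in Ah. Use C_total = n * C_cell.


Parallel capacities add: 7 * 2.341 Ah = 16.387 Ah

16.387 Ah


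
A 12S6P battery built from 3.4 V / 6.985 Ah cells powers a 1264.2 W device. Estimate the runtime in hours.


Step 1: E_pack = Ns * V_cell * Np * C_cell = 12 * 3.4 * 6 * 6.985 = 1709.9 Wh
Step 2: t = E_pack / P = 1709.9 / 1264.2 = 1.353 hr

1.353 hr


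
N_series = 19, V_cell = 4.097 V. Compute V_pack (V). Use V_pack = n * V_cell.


With 19 cells in series at 4.097 V each, V_pack = 77.843 V

77.843 V


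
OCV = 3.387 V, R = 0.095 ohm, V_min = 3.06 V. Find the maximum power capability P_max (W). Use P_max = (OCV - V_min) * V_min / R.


dV = OCV - V_min = 0.327 V (so I_max = dV / R)
P_max = dV * V_min / R = 0.327 * 3.06 / 0.095 = 10.53 W

10.53 W


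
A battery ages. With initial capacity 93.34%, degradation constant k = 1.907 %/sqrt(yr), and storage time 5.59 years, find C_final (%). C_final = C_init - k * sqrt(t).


sqrt(t) = sqrt(5.59) = 2.3643
C_final = 93.34 - 1.907 * 2.3643 = 88.83%

88.83%


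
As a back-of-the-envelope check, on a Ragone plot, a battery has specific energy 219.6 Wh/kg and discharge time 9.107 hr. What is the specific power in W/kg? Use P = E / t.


Specific power = 219.6 Wh/kg / 9.107 hr = 24.11 W/kg

24.11 W/kg


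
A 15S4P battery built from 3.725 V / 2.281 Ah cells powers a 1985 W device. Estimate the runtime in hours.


Step 1: E_pack = Ns * V_cell * Np * C_cell = 15 * 3.725 * 4 * 2.281 = 509.8 Wh
Step 2: t = E_pack / P = 509.8 / 1985 = 0.2568 hr

0.2568 hr


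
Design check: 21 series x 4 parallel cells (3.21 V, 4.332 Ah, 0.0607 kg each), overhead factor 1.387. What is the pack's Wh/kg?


Step 1: V_pack = 21 * 3.21 = 67.41 V
Step 2: C_pack = 4 * 4.332 = 17.328 Ah
Step 3: E_pack = V_pack * C_pack = 67.41 * 17.328 = 1168.1 Wh
Step 4: m_pack = 21 * 4 * 0.0607 * 1.387 = 7.072 kg
Step 5: ED = E_pack / m_pack = 1168.1 / 7.072 = 165.2 Wh/kg

165.2 Wh/kg


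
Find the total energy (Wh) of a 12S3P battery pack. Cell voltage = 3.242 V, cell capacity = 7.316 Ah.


E = Ns * Vcell * Np * Ccell = 12 * 3.242 * 3 * 7.316 = 853.9 Wh

853.9 Wh


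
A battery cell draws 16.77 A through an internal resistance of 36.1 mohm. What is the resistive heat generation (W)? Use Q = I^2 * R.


Convert: R = 36.1 mohm = 0.0361 ohm
Q = I^2 * R = 16.77^2 * 0.0361 = 10.15 W

10.15 W


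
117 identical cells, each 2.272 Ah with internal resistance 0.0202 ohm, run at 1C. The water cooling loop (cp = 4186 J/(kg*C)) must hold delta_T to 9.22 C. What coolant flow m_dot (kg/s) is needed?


Step 1: I = 1 * 2.272 = 2.272 A
Step 2: Q_cell = I^2 * R = 2.272^2 * 0.0202 = 0.10427 W
Step 3: Q_total = 117 * 0.10427 = 12.2 W
Step 4: m_dot = Q_total / (cp * dT) = 12.2 / (4186 * 9.22) = 3.161e-04 kg/s

3.161e-04 kg/s


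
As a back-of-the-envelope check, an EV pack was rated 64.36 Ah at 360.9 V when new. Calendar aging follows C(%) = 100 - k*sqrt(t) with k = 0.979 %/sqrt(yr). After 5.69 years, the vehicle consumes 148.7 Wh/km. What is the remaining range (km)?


Step 1: capacity retention = 100 - 0.979 * sqrt(5.69) = 100 - 0.979 * 2.3854 = 97.665%
Step 2: C_now = 64.36 * 97.665/100 = 62.857 Ah
Step 3: E_pack = V * C_now = 360.9 * 62.857 = 22685 Wh
Step 4: range = E_pack / consumption = 22685 / 148.7 = 152.6 km

152.6 km


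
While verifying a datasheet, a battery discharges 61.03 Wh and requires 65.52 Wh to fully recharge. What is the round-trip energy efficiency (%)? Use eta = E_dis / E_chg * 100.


eta_e = E_dis / E_chg * 100 = 61.03 / 65.52 * 100 = 93.15%

93.15%


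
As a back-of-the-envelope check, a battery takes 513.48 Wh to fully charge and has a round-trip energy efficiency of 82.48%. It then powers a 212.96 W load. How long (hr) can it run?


Step 1: E_discharge = eta/100 * E_charge = 82.48/100 * 513.48 = 423.52 Wh
Step 2: t = E_discharge / P = 423.52 / 212.96 = 1.989 hr

1.989 hr


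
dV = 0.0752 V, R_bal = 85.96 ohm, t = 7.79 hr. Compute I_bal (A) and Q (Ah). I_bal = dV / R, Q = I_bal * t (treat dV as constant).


I_bal = dV / R = 0.0752 / 85.96 = 8.7483e-04 A
Q = I_bal * t = 8.7483e-04 * 7.79 = 0.006815 Ah

I=8.7483e-04 A, Q=0.006815 Ah


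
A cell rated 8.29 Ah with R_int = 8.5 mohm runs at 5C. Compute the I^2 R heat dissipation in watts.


Convert: R = 8.5 mohm = 0.0085 ohm
Step 1: I = C_rate * capacity = 5 * 8.29 = 41.45 A
Step 2: Q = I^2 * R = 41.45^2 * 0.0085 = 1718.1 * 0.0085 = 14.60 W

14.60 W


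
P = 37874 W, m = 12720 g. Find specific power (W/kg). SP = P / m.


Convert: m = 12720 g = 12.72 kg
Specific power = 37874 W / 12.72 kg = 2978 W/kg

2978 W/kg


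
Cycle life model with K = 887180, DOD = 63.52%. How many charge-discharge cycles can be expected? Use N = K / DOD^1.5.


DOD^1.5 = 506.25
N = K / DOD^1.5 = 887180 / 506.25 = 1752

1752 cycles


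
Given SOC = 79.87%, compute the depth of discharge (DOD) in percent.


Complement of SOC: DOD = 100% - 79.87% = 20.13%

20.13%


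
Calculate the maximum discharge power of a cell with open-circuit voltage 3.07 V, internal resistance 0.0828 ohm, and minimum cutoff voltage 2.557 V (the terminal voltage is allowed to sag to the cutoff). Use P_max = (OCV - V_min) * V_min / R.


P_max = (OCV - V_min) * V_min / R = (3.07 - 2.557) * 2.557 / 0.0828 = 0.513 * 2.557 / 0.0828 = 15.84 W

15.84 W


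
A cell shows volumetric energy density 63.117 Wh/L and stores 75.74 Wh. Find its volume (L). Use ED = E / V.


V = E / ED = 75.74 / 63.117 = 1.200 L

1.200 L


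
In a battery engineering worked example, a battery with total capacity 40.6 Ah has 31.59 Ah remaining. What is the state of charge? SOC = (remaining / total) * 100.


SOC% = 31.59 / 40.6 * 100 = 77.81%

77.81%


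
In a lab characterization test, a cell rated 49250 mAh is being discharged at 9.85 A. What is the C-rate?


Convert: capacity = 49250 mAh = 49.25 Ah
Rearranging: C_rate = 9.85 / 49.25 = 0.2C

0.2C


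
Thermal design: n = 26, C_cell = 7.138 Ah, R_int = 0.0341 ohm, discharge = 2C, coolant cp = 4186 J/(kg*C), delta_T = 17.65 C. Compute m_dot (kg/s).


Step 1: I = 2 * 7.138 = 14.276 A
Step 2: Q_cell = I^2 * R = 14.276^2 * 0.0341 = 6.9497 W
Step 3: Q_total = 26 * 6.9497 = 180.69 W
Step 4: m_dot = Q_total / (cp * dT) = 180.69 / (4186 * 17.65) = 0.002446 kg/s

0.002446 kg/s


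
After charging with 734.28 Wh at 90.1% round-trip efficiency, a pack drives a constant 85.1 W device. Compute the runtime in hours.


Step 1: E_discharge = eta/100 * E_charge = 90.1/100 * 734.28 = 661.59 Wh
Step 2: t = E_discharge / P = 661.59 / 85.1 = 7.774 hr

7.774 hr


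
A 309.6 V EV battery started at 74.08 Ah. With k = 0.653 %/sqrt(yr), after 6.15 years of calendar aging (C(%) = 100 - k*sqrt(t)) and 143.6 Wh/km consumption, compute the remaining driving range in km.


Step 1: capacity retention = 100 - 0.653 * sqrt(6.15) = 100 - 0.653 * 2.4799 = 98.381%
Step 2: C_now = 74.08 * 98.381/100 = 72.881 Ah
Step 3: E_pack = V * C_now = 309.6 * 72.881 = 22564 Wh
Step 4: range = E_pack / consumption = 22564 / 143.6 = 157.1 km

157.1 km


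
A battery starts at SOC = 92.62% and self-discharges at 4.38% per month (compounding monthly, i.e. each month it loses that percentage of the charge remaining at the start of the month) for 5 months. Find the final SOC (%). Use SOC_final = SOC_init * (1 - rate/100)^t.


Monthly retention factor = 1 - 4.38/100 = 0.9562
Over 5 months: factor^5 = 0.79936
SOC_final = 92.62 * 0.79936 = 74.04%

74.04%


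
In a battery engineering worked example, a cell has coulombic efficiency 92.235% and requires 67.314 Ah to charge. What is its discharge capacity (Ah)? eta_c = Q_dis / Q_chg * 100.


Q_dis = eta/100 * Q_chg = 92.235/100 * 67.314 = 62.09 Ah

62.09 Ah


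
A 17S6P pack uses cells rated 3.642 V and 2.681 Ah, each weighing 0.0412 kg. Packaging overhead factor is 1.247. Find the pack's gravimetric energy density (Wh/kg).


Step 1: V_pack = 17 * 3.642 = 61.914 V
Step 2: C_pack = 6 * 2.681 = 16.086 Ah
Step 3: E_pack = V_pack * C_pack = 61.914 * 16.086 = 995.95 Wh
Step 4: m_pack = 17 * 6 * 0.0412 * 1.247 = 5.2404 kg
Step 5: ED = E_pack / m_pack = 995.95 / 5.2404 = 190.1 Wh/kg

190.1 Wh/kg


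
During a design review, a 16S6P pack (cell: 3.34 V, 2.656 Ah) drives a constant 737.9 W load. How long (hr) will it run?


Step 1: E_pack = Ns * V_cell * Np * C_cell = 16 * 3.34 * 6 * 2.656 = 851.62 Wh
Step 2: t = E_pack / P = 851.62 / 737.9 = 1.154 hr

1.154 hr


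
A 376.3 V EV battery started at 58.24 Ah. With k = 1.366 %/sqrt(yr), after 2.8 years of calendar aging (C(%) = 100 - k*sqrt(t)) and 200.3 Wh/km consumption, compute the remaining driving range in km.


Step 1: capacity retention = 100 - 1.366 * sqrt(2.8) = 100 - 1.366 * 1.6733 = 97.714%
Step 2: C_now = 58.24 * 97.714/100 = 56.909 Ah
Step 3: E_pack = V * C_now = 376.3 * 56.909 = 21415 Wh
Step 4: range = E_pack / consumption = 21415 / 200.3 = 106.9 km

106.9 km


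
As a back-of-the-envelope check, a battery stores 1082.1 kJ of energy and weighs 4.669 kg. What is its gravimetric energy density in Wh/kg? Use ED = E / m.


Convert: E = 1082.1 kJ = 300.58 Wh
ED = E / m = 300.58 / 4.669 = 64.38 Wh/kg

64.38 Wh/kg


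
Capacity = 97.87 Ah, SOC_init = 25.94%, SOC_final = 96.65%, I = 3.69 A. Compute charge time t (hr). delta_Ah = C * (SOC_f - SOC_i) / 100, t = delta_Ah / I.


Step 1: dSOC = 96.65% - 25.94% = 70.71%
Step 2: delta_Ah = 97.87 * 70.71 / 100 = 69.204 Ah
Step 3: t = 69.204 / 3.69 = 18.75 hr

18.75 hr


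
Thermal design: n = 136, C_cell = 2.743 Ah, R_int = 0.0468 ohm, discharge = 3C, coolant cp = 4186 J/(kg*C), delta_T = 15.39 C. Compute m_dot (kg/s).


Step 1: I = 3 * 2.743 = 8.229 A
Step 2: Q_cell = I^2 * R = 8.229^2 * 0.0468 = 3.1691 W
Step 3: Q_total = 136 * 3.1691 = 431 W
Step 4: m_dot = Q_total / (cp * dT) = 431 / (4186 * 15.39) = 0.006690 kg/s

0.006690 kg/s


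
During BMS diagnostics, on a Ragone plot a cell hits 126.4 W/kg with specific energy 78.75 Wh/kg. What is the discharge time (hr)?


t = E / P = 78.75 / 126.4 = 0.6230 hr

0.6230 hr


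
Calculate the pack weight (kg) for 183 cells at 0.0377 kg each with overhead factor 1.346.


Cell mass sum = 183 * 0.0377 = 6.8991 kg
With overhead 1.346: m_pack = 6.8991 * 1.346 = 9.286 kg

9.286 kg


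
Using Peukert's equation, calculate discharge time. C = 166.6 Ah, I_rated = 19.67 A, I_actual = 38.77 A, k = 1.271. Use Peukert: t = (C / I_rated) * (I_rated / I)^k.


Step 1: t_rated = C / I_rated = 166.6 / 19.67 = 8.4698 hr
Step 2: ratio = 19.67 / 38.77 = 0.50735
Step 3: ratio^k = 0.50735^1.271 = 0.42213
Step 4: t = t_rated * ratio^k = 8.4698 * 0.42213 = 3.575 hr

3.575 hr


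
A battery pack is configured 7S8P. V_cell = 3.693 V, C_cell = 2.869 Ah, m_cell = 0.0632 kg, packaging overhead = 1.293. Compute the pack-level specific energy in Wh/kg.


Step 1: V_pack = 7 * 3.693 = 25.851 V
Step 2: C_pack = 8 * 2.869 = 22.952 Ah
Step 3: E_pack = V_pack * C_pack = 25.851 * 22.952 = 593.33 Wh
Step 4: m_pack = 7 * 8 * 0.0632 * 1.293 = 4.5762 kg
Step 5: ED = E_pack / m_pack = 593.33 / 4.5762 = 129.7 Wh/kg

129.7 Wh/kg


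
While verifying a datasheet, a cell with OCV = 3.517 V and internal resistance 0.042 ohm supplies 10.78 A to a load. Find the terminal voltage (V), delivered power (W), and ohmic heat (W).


Step 1: V_terminal = OCV - I*R = 3.517 - 10.78 * 0.042 = 3.0642 V
Step 2: P_out = V_terminal * I = 3.0642 * 10.78 = 33.03 W
Step 3: Q = I^2 * R = 10.78^2 * 0.042 = 4.881 W

V=3.0642 V, P=33.03 W, Q=4.881 W


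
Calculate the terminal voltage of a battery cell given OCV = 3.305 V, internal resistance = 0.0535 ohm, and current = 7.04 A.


IR drop = 7.04 * 0.0535 = 0.37664 V
V = 3.305 - 0.37664 = 2.928 V

2.928 V


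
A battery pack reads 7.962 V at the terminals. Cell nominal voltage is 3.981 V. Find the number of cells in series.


n = V_pack / V_cell = 7.962 / 3.981 = 2

2


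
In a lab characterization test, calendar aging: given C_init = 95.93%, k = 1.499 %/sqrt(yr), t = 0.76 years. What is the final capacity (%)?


sqrt(t) = sqrt(0.76) = 0.87178
C_final = 95.93 - 1.499 * 0.87178 = 94.62%

94.62%


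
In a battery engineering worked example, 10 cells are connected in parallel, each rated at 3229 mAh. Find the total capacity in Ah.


Convert: C_cell = 3229 mAh = 3.229 Ah
C_total = 10 * 3.229 = 32.29 Ah

32.29 Ah


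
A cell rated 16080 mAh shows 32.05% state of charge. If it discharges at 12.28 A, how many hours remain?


Convert: C_total = 16080 mAh = 16.08 Ah
Step 1: remaining = SOC/100 * C_total = 32.05/100 * 16.08 = 5.1536 Ah
Step 2: t = remaining / I = 5.1536 / 12.28 = 0.4197 hr

0.4197 hr


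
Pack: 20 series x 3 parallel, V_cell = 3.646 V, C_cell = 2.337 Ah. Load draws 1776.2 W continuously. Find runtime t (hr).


Step 1: E_pack = Ns * V_cell * Np * C_cell = 20 * 3.646 * 3 * 2.337 = 511.24 Wh
Step 2: t = E_pack / P = 511.24 / 1776.2 = 0.2878 hr

0.2878 hr


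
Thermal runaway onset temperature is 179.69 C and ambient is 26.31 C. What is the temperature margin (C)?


Safety margin = 179.69 C - 26.31 C = 153.38 C

153.38 C


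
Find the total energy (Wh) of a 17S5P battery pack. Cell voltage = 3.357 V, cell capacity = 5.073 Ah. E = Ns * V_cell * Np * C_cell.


V_pack = 17 * 3.357 = 57.069 V
C_pack = 5 * 5.073 = 25.365 Ah
E = V_pack * C_pack = 57.069 * 25.365 = 1448 Wh

1448 Wh


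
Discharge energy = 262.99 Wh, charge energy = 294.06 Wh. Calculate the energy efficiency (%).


Round-trip efficiency = 262.99/294.06 * 100% = 89.43%

89.43%


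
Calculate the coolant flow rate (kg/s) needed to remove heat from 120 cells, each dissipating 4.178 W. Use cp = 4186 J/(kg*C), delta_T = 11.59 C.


Step 1: Total heat Q = 120 * 4.178 W = 501.36 W
Step 2: denom = cp * dT = 4186 * 11.59 = 48516
Step 3: m_dot = 501.36 / 48516 = 0.01033 kg/s

0.01033 kg/s


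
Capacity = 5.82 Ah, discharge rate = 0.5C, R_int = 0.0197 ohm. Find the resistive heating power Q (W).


Step 1: I = C_rate * capacity = 0.5 * 5.82 = 2.91 A
Step 2: Q = I^2 * R = 2.91^2 * 0.0197 = 8.4681 * 0.0197 = 0.1668 W

0.1668 W


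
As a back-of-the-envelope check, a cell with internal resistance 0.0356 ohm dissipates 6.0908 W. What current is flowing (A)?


I = sqrt(Q / R) = sqrt(6.0908 / 0.0356) = sqrt(171.09) = 13.08 A

13.08 A


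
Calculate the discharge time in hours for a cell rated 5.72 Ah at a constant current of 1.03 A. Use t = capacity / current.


Runtime = 5.72 Ah / 1.03 A = 5.553 hr

5.553 hr


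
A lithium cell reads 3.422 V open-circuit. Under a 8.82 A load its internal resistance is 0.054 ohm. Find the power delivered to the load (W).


Step 1: V_terminal = OCV - I*R = 3.422 - 8.82 * 0.054 = 2.9457 V
Step 2: P_out = V_terminal * I = 2.9457 * 8.82 = 25.98 W

25.98 W


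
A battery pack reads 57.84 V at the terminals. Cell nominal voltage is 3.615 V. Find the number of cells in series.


Rearranging: n = V_pack / V_cell = 57.84 / 3.615 = 16 cells

16


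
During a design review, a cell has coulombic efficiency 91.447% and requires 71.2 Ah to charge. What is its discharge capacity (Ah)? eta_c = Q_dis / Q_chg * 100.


Q_dis = eta/100 * Q_chg = 91.447/100 * 71.2 = 65.11 Ah

65.11 Ah


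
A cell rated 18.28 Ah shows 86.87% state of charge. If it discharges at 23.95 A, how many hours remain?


Step 1: remaining = SOC/100 * C_total = 86.87/100 * 18.28 = 15.88 Ah
Step 2: t = remaining / I = 15.88 / 23.95 = 0.6630 hr

0.6630 hr


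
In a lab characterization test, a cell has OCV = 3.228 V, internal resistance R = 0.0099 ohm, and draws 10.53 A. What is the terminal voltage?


V = OCV - I*R = 3.228 - 10.53 * 0.0099 = 3.124 V

3.124 V


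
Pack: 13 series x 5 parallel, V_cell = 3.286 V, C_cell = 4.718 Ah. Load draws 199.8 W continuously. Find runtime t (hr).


Step 1: E_pack = Ns * V_cell * Np * C_cell = 13 * 3.286 * 5 * 4.718 = 1007.7 Wh
Step 2: t = E_pack / P = 1007.7 / 199.8 = 5.044 hr

5.044 hr


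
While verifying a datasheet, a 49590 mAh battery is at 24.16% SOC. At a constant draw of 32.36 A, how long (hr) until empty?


Convert: C_total = 49590 mAh = 49.59 Ah
Step 1: remaining = SOC/100 * C_total = 24.16/100 * 49.59 = 11.981 Ah
Step 2: t = remaining / I = 11.981 / 32.36 = 0.3702 hr

0.3702 hr


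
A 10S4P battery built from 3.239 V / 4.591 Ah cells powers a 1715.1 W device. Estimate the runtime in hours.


Step 1: E_pack = Ns * V_cell * Np * C_cell = 10 * 3.239 * 4 * 4.591 = 594.81 Wh
Step 2: t = E_pack / P = 594.81 / 1715.1 = 0.3468 hr

0.3468 hr


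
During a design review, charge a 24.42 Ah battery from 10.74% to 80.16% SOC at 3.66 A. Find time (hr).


delta_Ah = 24.42 * (80.16 - 10.74) / 100 = 16.952 Ah
t = delta_Ah / I = 16.952 / 3.66 = 4.632 hr

4.632 hr


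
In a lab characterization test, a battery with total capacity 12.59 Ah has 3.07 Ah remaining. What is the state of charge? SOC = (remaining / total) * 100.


SOC = (remaining / total) * 100 = (3.07 / 12.59) * 100 = 24.38%

24.38%


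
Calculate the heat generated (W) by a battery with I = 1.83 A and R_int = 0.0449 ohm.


I^2 = 3.3489
Q = 3.3489 * 0.0449 = 0.1504 W

0.1504 W


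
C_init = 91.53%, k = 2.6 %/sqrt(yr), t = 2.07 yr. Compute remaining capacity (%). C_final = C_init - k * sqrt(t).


sqrt(t) = sqrt(2.07) = 1.4387
C_final = 91.53 - 2.6 * 1.4387 = 87.79%

87.79%


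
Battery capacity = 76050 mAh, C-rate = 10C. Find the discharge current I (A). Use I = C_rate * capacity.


Convert: capacity = 76050 mAh = 76.05 Ah
At 10C: I = 10 * 76.05 Ah = 760.5 A

760.5 A


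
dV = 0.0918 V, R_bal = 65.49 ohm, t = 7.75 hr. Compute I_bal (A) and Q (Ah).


I_bal = dV / R = 0.0918 / 65.49 = 0.0014017 A
Q = I_bal * t = 0.0014017 * 7.75 = 0.01086 Ah

I=0.0014017 A, Q=0.01086 Ah


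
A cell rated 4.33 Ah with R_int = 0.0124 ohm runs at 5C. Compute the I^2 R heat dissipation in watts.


Step 1: I = C_rate * capacity = 5 * 4.33 = 21.65 A
Step 2: Q = I^2 * R = 21.65^2 * 0.0124 = 468.72 * 0.0124 = 5.812 W

5.812 W


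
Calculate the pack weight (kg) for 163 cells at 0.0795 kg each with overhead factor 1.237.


m_pack = n * m_cell * overhead = 163 * 0.0795 * 1.237 = 16.03 kg

16.03 kg


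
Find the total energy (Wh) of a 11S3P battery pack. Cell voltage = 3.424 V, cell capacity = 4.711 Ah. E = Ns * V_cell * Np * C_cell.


E = Ns * Vcell * Np * Ccell = 11 * 3.424 * 3 * 4.711 = 532.3 Wh

532.3 Wh


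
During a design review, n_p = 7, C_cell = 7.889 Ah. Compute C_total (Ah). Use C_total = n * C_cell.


C_total = 7 * 7.889 = 55.223 Ah

55.223 Ah


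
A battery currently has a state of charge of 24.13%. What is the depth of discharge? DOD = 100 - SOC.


Complement of SOC: DOD = 100% - 24.13% = 75.87%

75.87%


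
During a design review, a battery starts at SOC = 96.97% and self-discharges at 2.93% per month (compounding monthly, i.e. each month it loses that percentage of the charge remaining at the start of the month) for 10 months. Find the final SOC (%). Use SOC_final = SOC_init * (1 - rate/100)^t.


decay = (1 - 2.93/100)^10 = 0.74276
SOC_final = 96.97 * 0.74276 = 72.03%

72.03%


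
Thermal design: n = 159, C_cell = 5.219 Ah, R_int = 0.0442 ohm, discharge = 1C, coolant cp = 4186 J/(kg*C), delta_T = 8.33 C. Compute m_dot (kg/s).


Step 1: I = 1 * 5.219 = 5.219 A
Step 2: Q_cell = I^2 * R = 5.219^2 * 0.0442 = 1.2039 W
Step 3: Q_total = 159 * 1.2039 = 191.42 W
Step 4: m_dot = Q_total / (cp * dT) = 191.42 / (4186 * 8.33) = 0.005490 kg/s

0.005490 kg/s


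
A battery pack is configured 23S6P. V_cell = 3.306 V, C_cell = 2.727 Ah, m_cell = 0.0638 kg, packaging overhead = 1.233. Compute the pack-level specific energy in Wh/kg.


Step 1: V_pack = 23 * 3.306 = 76.038 V
Step 2: C_pack = 6 * 2.727 = 16.362 Ah
Step 3: E_pack = V_pack * C_pack = 76.038 * 16.362 = 1244.1 Wh
Step 4: m_pack = 23 * 6 * 0.0638 * 1.233 = 10.856 kg
Step 5: ED = E_pack / m_pack = 1244.1 / 10.856 = 114.6 Wh/kg

114.6 Wh/kg


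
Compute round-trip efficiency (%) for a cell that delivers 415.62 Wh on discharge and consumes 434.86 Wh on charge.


Round-trip efficiency = 415.62/434.86 * 100% = 95.58%

95.58%


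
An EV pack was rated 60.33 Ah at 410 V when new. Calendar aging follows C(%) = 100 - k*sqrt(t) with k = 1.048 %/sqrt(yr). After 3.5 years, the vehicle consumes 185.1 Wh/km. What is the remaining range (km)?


Step 1: capacity retention = 100 - 1.048 * sqrt(3.5) = 100 - 1.048 * 1.8708 = 98.039%
Step 2: C_now = 60.33 * 98.039/100 = 59.147 Ah
Step 3: E_pack = V * C_now = 410 * 59.147 = 24250 Wh
Step 4: range = E_pack / consumption = 24250 / 185.1 = 131.0 km

131.0 km


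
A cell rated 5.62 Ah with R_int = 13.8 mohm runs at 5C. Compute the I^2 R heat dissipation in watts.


Convert: R = 13.8 mohm = 0.0138 ohm
Step 1: I = C_rate * capacity = 5 * 5.62 = 28.1 A
Step 2: Q = I^2 * R = 28.1^2 * 0.0138 = 789.61 * 0.0138 = 10.90 W

10.90 W


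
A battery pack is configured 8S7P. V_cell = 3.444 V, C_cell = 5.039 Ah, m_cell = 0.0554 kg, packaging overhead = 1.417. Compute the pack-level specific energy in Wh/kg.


Step 1: V_pack = 8 * 3.444 = 27.552 V
Step 2: C_pack = 7 * 5.039 = 35.273 Ah
Step 3: E_pack = V_pack * C_pack = 27.552 * 35.273 = 971.84 Wh
Step 4: m_pack = 8 * 7 * 0.0554 * 1.417 = 4.3961 kg
Step 5: ED = E_pack / m_pack = 971.84 / 4.3961 = 221.1 Wh/kg

221.1 Wh/kg


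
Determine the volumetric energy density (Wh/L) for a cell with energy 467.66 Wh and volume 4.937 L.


Volumetric ED = 467.66 Wh / 4.937 L = 94.73 Wh/L

94.73 Wh/L


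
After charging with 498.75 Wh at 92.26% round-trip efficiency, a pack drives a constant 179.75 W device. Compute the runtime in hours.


Step 1: E_discharge = eta/100 * E_charge = 92.26/100 * 498.75 = 460.15 Wh
Step 2: t = E_discharge / P = 460.15 / 179.75 = 2.560 hr

2.560 hr


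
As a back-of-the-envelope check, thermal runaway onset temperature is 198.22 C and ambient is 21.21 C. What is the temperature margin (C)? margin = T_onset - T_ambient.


margin = T_onset - T_ambient = 198.22 - 21.21 = 177.01 C

177.01 C


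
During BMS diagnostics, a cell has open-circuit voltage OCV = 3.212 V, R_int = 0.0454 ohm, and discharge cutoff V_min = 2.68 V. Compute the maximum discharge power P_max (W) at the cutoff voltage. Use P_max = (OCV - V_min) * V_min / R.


P_max = (OCV - V_min) * V_min / R = (3.212 - 2.68) * 2.68 / 0.0454 = 0.532 * 2.68 / 0.0454 = 31.40 W

31.40 W


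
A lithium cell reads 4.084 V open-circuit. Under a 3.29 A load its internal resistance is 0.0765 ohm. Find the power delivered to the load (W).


Step 1: V_terminal = OCV - I*R = 4.084 - 3.29 * 0.0765 = 3.8323 V
Step 2: P_out = V_terminal * I = 3.8323 * 3.29 = 12.61 W

12.61 W


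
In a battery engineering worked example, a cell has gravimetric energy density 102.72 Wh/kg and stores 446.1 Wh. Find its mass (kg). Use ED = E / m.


m = E / ED = 446.1 / 102.72 = 4.343 kg

4.343 kg


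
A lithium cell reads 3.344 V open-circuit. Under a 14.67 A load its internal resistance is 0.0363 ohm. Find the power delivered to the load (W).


Step 1: V_terminal = OCV - I*R = 3.344 - 14.67 * 0.0363 = 2.8115 V
Step 2: P_out = V_terminal * I = 2.8115 * 14.67 = 41.24 W

41.24 W


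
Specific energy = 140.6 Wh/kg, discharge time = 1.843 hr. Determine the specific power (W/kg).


Specific power = 140.6 Wh/kg / 1.843 hr = 76.29 W/kg

76.29 W/kg


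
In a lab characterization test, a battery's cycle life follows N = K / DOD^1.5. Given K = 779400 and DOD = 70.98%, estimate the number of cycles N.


Step 1: DOD^1.5 = 70.98^1.5 = 598
Step 2: N = 779400 / 598 = 1303 cycles

1303 cycles


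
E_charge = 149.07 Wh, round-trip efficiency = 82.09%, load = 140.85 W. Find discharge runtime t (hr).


Step 1: E_discharge = eta/100 * E_charge = 82.09/100 * 149.07 = 122.37 Wh
Step 2: t = E_discharge / P = 122.37 / 140.85 = 0.8688 hr

0.8688 hr


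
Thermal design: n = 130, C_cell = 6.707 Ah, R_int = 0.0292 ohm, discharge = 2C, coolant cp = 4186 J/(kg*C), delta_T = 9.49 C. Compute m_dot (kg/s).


Step 1: I = 2 * 6.707 = 13.414 A
Step 2: Q_cell = I^2 * R = 13.414^2 * 0.0292 = 5.2541 W
Step 3: Q_total = 130 * 5.2541 = 683.03 W
Step 4: m_dot = Q_total / (cp * dT) = 683.03 / (4186 * 9.49) = 0.01719 kg/s

0.01719 kg/s


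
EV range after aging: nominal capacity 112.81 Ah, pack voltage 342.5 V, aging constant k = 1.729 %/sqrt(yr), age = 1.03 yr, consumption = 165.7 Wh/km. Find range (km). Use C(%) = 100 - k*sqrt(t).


Step 1: capacity retention = 100 - 1.729 * sqrt(1.03) = 100 - 1.729 * 1.0149 = 98.245%
Step 2: C_now = 112.81 * 98.245/100 = 110.83 Ah
Step 3: E_pack = V * C_now = 342.5 * 110.83 = 37959 Wh
Step 4: range = E_pack / consumption = 37959 / 165.7 = 229.1 km

229.1 km


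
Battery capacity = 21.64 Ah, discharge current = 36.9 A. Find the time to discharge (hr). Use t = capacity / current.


t = capacity / current = 21.64 / 36.9 = 0.5864 hr

0.5864 hr


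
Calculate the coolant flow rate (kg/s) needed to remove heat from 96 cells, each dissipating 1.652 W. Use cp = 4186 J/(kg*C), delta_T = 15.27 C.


Step 1: Total heat Q = 96 * 1.652 W = 158.59 W
Step 2: denom = cp * dT = 4186 * 15.27 = 63920
Step 3: m_dot = 158.59 / 63920 = 0.002481 kg/s

0.002481 kg/s


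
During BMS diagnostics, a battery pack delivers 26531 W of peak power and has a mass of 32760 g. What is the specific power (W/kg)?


Convert: m = 32760 g = 32.76 kg
Specific power = 26531 W / 32.76 kg = 809.9 W/kg

809.9 W/kg


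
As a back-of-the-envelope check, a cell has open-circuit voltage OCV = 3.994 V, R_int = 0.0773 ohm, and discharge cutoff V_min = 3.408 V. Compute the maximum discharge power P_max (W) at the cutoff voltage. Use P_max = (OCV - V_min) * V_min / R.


P_max = (OCV - V_min) * V_min / R = (3.994 - 3.408) * 3.408 / 0.0773 = 0.586 * 3.408 / 0.0773 = 25.84 W

25.84 W


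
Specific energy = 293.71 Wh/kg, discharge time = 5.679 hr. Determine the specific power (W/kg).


Specific power = 293.71 Wh/kg / 5.679 hr = 51.72 W/kg

51.72 W/kg


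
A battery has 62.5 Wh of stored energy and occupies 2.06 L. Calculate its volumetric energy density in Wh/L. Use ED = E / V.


Volumetric ED = 62.5 Wh / 2.06 L = 30.34 Wh/L

30.34 Wh/L
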